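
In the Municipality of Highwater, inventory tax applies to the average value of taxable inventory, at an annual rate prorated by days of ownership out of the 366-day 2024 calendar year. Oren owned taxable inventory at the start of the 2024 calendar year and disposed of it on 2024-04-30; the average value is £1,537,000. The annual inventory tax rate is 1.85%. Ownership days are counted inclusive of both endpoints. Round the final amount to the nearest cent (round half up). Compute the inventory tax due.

Days held (2024-01-01 to 2024-04-30): 121 out of 366
Tax = £1,537,000 × 1.85% × 121/366 = £9,400.4768

£9,400.48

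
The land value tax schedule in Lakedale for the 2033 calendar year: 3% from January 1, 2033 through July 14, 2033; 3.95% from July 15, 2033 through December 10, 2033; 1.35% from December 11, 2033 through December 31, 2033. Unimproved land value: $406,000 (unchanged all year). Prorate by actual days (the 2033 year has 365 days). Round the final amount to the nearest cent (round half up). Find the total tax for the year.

January 1 – July 14, 2033: 195 days at 3% → $406,000 × 3% × 195/365 = $6,507.1233
July 15 – December 10, 2033: 149 days at 3.95% → $406,000 × 3.95% × 149/365 = $6,546.6110
December 11 – December 31, 2033: 21 days at 1.35% → $406,000 × 1.35% × 21/365 = $315.3452
Total = $13,369.0795

$13,369.08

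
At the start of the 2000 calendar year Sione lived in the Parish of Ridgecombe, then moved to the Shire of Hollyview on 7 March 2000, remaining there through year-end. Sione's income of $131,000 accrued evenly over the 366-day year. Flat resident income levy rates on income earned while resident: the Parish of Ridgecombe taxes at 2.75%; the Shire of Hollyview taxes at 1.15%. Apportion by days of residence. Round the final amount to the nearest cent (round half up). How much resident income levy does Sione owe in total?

The Parish of Ridgecombe, 1 January – 6 March 2000: 66 days → $131,000 × 2.75% × 66/366 = $649.6311
The Shire of Hollyview, 7 March – 31 December 2000: 300 days → $131,000 × 1.15% × 300/366 = $1,234.8361
Total = $1,884.4672

$1,884.47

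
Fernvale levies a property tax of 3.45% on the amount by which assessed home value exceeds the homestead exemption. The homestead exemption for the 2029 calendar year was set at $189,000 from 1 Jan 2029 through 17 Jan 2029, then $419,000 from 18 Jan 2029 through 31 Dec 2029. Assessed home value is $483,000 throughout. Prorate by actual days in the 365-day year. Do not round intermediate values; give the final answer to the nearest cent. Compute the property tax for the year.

$2,577.58

1 Jan – 17 Jan 2029: 17 days, exemption $189,000 → ($483,000 − $189,000) × 3.45% × 17/365 = $472.4137
18 Jan – 31 Dec 2029: 348 days, exemption $419,000 → ($483,000 − $419,000) × 3.45% × 348/365 = $2,105.1616
Total = $2,577.5753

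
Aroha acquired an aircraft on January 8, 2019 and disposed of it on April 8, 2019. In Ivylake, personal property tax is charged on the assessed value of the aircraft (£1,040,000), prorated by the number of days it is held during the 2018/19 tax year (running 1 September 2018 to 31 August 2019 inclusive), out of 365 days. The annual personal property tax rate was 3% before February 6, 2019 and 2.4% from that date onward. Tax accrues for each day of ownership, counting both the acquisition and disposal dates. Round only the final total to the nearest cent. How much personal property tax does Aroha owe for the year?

£6,718.68

January 8 – February 5, 2019: 29 days at 3% → £1,040,000 × 3% × 29/365 = £2,478.9041
February 6 – April 8, 2019: 62 days at 2.4% → £1,040,000 × 2.4% × 62/365 = £4,239.7808
Total = £6,718.6849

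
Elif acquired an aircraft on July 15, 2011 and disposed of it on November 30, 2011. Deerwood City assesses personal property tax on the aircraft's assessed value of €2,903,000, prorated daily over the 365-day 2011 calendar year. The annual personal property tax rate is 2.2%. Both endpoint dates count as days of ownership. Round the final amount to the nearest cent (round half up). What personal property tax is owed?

€24,321.57

Days held (July 15 – November 30, 2011): 139 out of 365
Tax = €2,903,000 × 2.2% × 139/365 = €24,321.5726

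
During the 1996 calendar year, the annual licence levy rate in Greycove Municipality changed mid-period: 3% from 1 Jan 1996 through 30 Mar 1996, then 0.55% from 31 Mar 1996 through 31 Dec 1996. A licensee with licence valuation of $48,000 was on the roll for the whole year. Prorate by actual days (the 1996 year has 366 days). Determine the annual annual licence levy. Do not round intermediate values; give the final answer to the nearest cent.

1 Jan – 30 Mar 1996: 90 days at 3% → $48,000 × 3% × 90/366 = $354.0984
31 Mar – 31 Dec 1996: 276 days at 0.55% → $48,000 × 0.55% × 276/366 = $199.0820
Total = $553.1803

$553.18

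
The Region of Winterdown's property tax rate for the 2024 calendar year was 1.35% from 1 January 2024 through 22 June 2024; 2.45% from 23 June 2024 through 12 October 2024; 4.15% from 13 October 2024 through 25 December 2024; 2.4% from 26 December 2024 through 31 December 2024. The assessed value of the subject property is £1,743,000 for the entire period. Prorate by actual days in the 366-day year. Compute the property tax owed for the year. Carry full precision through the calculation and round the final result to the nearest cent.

£39,565.15

1 January – 22 June 2024: 174 days at 1.35% → £1,743,000 × 1.35% × 174/366 = £11,186.6311
23 June – 12 October 2024: 112 days at 2.45% → £1,743,000 × 2.45% × 112/366 = £13,067.7377
13 October – 25 December 2024: 74 days at 4.15% → £1,743,000 × 4.15% × 74/366 = £14,625.0082
26 December – 31 December 2024: 6 days at 2.4% → £1,743,000 × 2.4% × 6/366 = £685.7705
Total = £39,565.1475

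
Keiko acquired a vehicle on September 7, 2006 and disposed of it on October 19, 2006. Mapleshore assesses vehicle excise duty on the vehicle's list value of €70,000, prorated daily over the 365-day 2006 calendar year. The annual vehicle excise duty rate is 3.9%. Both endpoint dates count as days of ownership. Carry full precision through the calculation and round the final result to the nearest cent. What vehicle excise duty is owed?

€321.62

Days held (September 7 – October 19, 2006): 43 out of 365
Tax = €70,000 × 3.9% × 43/365 = €321.6164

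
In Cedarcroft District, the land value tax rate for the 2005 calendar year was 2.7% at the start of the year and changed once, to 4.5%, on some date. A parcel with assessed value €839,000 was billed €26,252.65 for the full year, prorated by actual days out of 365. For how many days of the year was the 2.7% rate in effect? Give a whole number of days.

Let d = days at the first rate; then 365 − d days at the second rate.
€839,000 × [2.7%·d + 4.5%·(365−d)] / 365 = €26,252.65
Solving gives d = 278, so the new rate took effect on 6 October 2005.

278 days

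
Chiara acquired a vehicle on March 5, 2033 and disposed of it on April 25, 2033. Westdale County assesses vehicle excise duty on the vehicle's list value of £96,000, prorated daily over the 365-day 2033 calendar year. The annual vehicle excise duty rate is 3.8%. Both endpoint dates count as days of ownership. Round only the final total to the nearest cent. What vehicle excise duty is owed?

£519.72

Days held (March 5 – April 25, 2033): 52 out of 365
Tax = £96,000 × 3.8% × 52/365 = £519.7151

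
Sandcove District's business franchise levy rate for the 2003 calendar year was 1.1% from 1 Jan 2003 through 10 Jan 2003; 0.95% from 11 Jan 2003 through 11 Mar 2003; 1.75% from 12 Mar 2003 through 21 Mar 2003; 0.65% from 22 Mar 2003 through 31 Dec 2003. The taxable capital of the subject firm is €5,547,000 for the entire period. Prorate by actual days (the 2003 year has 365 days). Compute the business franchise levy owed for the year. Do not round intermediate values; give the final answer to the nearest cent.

€41,146.58

1 Jan – 10 Jan 2003: 10 days at 1.1% → €5,547,000 × 1.1% × 10/365 = €1,671.6986
11 Jan – 11 Mar 2003: 60 days at 0.95% → €5,547,000 × 0.95% × 60/365 = €8,662.4384
12 Mar – 21 Mar 2003: 10 days at 1.75% → €5,547,000 × 1.75% × 10/365 = €2,659.5205
22 Mar – 31 Dec 2003: 285 days at 0.65% → €5,547,000 × 0.65% × 285/365 = €28,152.9247
Total = €41,146.5822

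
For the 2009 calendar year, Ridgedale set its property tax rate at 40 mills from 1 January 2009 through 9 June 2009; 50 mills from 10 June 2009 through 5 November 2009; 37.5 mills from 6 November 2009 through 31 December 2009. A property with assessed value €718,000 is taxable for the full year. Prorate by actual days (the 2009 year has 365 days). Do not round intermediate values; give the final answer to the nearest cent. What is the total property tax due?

1 January – 9 June 2009: 160 days at 40 mills → €718,000 × 4% × 160/365 = €12,589.5890
10 June – 5 November 2009: 149 days at 50 mills → €718,000 × 5% × 149/365 = €14,655.0685
6 November – 31 December 2009: 56 days at 37.5 mills → €718,000 × 3.75% × 56/365 = €4,130.9589
Total = €31,375.6164

€31,375.62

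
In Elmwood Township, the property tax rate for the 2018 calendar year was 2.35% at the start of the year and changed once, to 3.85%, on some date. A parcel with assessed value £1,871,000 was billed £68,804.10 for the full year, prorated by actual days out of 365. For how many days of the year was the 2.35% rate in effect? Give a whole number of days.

Let d = days at the first rate; then 365 − d days at the second rate.
£1,871,000 × [2.35%·d + 3.85%·(365−d)] / 365 = £68,804.10
Solving gives d = 42, so the new rate took effect on 12 Feb 2018.

42 days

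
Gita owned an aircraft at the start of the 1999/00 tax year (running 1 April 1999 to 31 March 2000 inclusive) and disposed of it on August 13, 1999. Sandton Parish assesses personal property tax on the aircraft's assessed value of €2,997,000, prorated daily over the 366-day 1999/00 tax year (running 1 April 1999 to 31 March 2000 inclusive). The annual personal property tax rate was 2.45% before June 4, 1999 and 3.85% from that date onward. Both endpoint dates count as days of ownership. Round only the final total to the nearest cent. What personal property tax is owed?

April 1 – June 3, 1999: 64 days at 2.45% → €2,997,000 × 2.45% × 64/366 = €12,839.6066
June 4 – August 13, 1999: 71 days at 3.85% → €2,997,000 × 3.85% × 71/366 = €22,383.3320
Total = €35,222.9385

€35,222.94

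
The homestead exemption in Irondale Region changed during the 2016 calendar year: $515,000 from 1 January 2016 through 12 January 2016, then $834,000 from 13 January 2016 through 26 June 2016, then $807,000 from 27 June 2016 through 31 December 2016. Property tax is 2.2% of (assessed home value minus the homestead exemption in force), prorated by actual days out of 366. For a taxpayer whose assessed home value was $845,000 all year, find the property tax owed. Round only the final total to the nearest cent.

1 January – 12 January 2016: 12 days, exemption $515,000 → ($845,000 − $515,000) × 2.2% × 12/366 = $238.0328
13 January – 26 June 2016: 166 days, exemption $834,000 → ($845,000 − $834,000) × 2.2% × 166/366 = $109.7596
27 June – 31 December 2016: 188 days, exemption $807,000 → ($845,000 − $807,000) × 2.2% × 188/366 = $429.4208
Total = $777.2131

$777.21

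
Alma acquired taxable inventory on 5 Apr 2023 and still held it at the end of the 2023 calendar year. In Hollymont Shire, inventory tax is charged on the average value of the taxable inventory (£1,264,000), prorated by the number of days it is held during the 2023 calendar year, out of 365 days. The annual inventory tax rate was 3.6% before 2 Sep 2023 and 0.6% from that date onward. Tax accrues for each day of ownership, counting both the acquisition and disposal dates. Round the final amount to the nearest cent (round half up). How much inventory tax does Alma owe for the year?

5 Apr – 1 Sep 2023: 150 days at 3.6% → £1,264,000 × 3.6% × 150/365 = £18,700.2740
2 Sep – 31 Dec 2023: 121 days at 0.6% → £1,264,000 × 0.6% × 121/365 = £2,514.1479
Total = £21,214.4219

£21,214.42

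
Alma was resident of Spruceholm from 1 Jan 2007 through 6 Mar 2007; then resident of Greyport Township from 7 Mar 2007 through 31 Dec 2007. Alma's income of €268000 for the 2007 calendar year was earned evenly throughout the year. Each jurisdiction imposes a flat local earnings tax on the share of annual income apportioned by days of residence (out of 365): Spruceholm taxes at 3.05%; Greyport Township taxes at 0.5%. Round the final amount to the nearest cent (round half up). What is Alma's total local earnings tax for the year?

Spruceholm, 1 Jan – 6 Mar 2007: 65 days → €268000 × 3.05% × 65/365 = €1455.6438
Greyport Township, 7 Mar – 31 Dec 2007: 300 days → €268000 × 0.5% × 300/365 = €1101.3699
Total = €2557.0137

€2557.01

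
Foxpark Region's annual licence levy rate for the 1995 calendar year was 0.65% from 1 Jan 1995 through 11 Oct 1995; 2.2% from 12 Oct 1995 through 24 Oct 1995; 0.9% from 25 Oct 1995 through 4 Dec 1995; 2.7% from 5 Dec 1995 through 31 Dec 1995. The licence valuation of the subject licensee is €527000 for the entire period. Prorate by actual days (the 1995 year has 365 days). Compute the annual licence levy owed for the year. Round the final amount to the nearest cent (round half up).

€4663.59

1 Jan – 11 Oct 1995: 284 days at 0.65% → €527000 × 0.65% × 284/365 = €2665.3205
12 Oct – 24 Oct 1995: 13 days at 2.2% → €527000 × 2.2% × 13/365 = €412.9370
25 Oct – 4 Dec 1995: 41 days at 0.9% → €527000 × 0.9% × 41/365 = €532.7753
5 Dec – 31 Dec 1995: 27 days at 2.7% → €527000 × 2.7% × 27/365 = €1052.5562
Total = €4663.5890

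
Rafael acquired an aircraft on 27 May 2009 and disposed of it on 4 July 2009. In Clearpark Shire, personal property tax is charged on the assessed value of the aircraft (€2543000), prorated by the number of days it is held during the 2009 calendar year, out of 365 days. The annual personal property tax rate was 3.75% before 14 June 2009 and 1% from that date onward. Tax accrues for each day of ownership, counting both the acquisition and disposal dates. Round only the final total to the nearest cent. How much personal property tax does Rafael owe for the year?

€6165.90

27 May – 13 June 2009: 18 days at 3.75% → €2543000 × 3.75% × 18/365 = €4702.8082
14 June – 4 July 2009: 21 days at 1% → €2543000 × 1% × 21/365 = €1463.0959
Total = €6165.9041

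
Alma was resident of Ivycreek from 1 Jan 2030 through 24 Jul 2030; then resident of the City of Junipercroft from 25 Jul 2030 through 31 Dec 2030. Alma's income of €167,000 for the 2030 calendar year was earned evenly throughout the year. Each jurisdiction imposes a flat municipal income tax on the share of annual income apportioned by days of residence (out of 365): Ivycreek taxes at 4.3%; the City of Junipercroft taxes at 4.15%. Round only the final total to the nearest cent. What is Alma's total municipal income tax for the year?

Ivycreek, 1 Jan – 24 Jul 2030: 205 days → €167,000 × 4.3% × 205/365 = €4,033.1644
The City of Junipercroft, 25 Jul – 31 Dec 2030: 160 days → €167,000 × 4.15% × 160/365 = €3,038.0274
Total = €7,071.1918

€7,071.19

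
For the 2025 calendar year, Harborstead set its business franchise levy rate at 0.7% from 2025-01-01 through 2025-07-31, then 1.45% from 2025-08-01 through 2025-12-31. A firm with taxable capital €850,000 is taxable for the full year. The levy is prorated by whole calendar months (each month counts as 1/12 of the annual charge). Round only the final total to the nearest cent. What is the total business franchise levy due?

€8,606.25

2025-01-01 to 2025-07-31: 7 months at 0.7% → €850,000 × 0.7% × 7/12 = €3,470.8333
2025-08-01 to 2025-12-31: 5 months at 1.45% → €850,000 × 1.45% × 5/12 = €5,135.4167
Total = €8,606.2500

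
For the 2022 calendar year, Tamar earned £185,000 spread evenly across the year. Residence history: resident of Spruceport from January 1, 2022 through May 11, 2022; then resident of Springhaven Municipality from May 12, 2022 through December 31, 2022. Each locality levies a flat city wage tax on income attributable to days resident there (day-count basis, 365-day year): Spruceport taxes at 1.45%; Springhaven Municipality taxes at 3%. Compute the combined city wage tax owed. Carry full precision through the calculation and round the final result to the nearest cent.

Spruceport, January 1 – May 11, 2022: 131 days → £185,000 × 1.45% × 131/365 = £962.7603
Springhaven Municipality, May 12 – December 31, 2022: 234 days → £185,000 × 3% × 234/365 = £3,558.0822
Total = £4,520.8425

£4,520.84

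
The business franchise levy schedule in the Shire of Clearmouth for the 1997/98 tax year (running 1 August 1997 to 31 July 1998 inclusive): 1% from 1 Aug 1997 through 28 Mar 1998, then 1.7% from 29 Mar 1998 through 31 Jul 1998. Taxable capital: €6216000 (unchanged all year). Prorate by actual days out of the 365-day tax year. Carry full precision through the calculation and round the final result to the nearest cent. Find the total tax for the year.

1 Aug 1997 – 28 Mar 1998: 240 days at 1% → €6216000 × 1% × 240/365 = €40872.3288
29 Mar – 31 Jul 1998: 125 days at 1.7% → €6216000 × 1.7% × 125/365 = €36189.0411
Total = €77061.3699

€77061.37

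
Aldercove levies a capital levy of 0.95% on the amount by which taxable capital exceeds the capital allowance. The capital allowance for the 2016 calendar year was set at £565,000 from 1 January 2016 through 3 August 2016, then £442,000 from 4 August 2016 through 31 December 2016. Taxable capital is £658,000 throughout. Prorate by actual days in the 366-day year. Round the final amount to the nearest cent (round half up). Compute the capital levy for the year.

1 January – 3 August 2016: 216 days, exemption £565,000 → (£658,000 − £565,000) × 0.95% × 216/366 = £521.4098
4 August – 31 December 2016: 150 days, exemption £442,000 → (£658,000 − £442,000) × 0.95% × 150/366 = £840.9836
Total = £1,362.3934

£1,362.39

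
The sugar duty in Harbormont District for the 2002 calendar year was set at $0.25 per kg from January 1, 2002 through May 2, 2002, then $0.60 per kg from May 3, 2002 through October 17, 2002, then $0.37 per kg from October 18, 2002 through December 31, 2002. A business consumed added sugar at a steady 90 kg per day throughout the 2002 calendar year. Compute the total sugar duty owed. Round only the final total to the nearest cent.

$14314.50

January 1 – May 2, 2002: 122 days × 90 kg/day = 10,980 kg at $0.25/kg → $2745.00
May 3 – October 17, 2002: 168 days × 90 kg/day = 15,120 kg at $0.60/kg → $9072.00
October 18 – December 31, 2002: 75 days × 90 kg/day = 6,750 kg at $0.37/kg → $2497.50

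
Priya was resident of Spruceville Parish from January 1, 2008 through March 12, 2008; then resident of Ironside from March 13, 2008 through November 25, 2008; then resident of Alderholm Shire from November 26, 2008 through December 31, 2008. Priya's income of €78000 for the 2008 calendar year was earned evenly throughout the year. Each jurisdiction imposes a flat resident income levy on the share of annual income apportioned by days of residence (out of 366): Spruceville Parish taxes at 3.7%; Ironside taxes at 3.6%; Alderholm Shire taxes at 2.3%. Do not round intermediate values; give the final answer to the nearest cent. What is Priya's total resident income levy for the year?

€2723.61

Spruceville Parish, January 1 – March 12, 2008: 72 days → €78000 × 3.7% × 72/366 = €567.7377
Ironside, March 13 – November 25, 2008: 258 days → €78000 × 3.6% × 258/366 = €1979.4098
Alderholm Shire, November 26 – December 31, 2008: 36 days → €78000 × 2.3% × 36/366 = €176.4590
Total = €2723.6066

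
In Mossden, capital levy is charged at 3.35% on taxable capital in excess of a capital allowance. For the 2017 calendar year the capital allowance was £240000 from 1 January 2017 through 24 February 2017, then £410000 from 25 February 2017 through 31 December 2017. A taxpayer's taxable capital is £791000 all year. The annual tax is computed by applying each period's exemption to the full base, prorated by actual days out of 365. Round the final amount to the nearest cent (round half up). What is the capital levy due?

1 January – 24 February 2017: 55 days, exemption £240000 → (£791000 − £240000) × 3.35% × 55/365 = £2781.4178
25 February – 31 December 2017: 310 days, exemption £410000 → (£791000 − £410000) × 3.35% × 310/365 = £10840.2329
Total = £13621.6507

£13621.65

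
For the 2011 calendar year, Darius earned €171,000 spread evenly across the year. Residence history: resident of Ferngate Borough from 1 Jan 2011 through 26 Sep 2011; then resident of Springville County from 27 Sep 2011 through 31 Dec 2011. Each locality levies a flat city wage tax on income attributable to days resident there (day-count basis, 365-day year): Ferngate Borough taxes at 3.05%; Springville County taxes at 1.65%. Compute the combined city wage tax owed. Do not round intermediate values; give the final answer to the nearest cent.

€4,585.85

Ferngate Borough, 1 Jan – 26 Sep 2011: 269 days → €171,000 × 3.05% × 269/365 = €3,843.7521
Springville County, 27 Sep – 31 Dec 2011: 96 days → €171,000 × 1.65% × 96/365 = €742.0932
Total = €4,585.8452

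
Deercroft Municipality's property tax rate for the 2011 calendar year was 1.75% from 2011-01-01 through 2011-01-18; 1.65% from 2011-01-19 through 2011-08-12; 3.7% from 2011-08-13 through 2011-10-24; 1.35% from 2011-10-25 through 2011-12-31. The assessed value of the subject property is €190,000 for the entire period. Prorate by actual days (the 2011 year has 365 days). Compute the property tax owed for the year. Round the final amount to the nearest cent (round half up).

€3,817.18

2011-01-01 to 2011-01-18: 18 days at 1.75% → €190,000 × 1.75% × 18/365 = €163.9726
2011-01-19 to 2011-08-12: 206 days at 1.65% → €190,000 × 1.65% × 206/365 = €1,769.3425
2011-08-13 to 2011-10-24: 73 days at 3.7% → €190,000 × 3.7% × 73/365 = €1,406.0000
2011-10-25 to 2011-12-31: 68 days at 1.35% → €190,000 × 1.35% × 68/365 = €477.8630
Total = €3,817.1781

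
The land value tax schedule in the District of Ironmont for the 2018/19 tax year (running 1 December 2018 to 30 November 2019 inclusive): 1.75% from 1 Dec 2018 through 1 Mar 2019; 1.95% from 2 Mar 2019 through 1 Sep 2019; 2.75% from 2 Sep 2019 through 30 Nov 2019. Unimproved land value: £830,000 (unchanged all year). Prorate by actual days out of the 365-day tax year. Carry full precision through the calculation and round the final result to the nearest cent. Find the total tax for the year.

1 Dec 2018 – 1 Mar 2019: 91 days at 1.75% → £830,000 × 1.75% × 91/365 = £3,621.3014
2 Mar – 1 Sep 2019: 184 days at 1.95% → £830,000 × 1.95% × 184/365 = £8,159.0137
2 Sep – 30 Nov 2019: 90 days at 2.75% → £830,000 × 2.75% × 90/365 = £5,628.0822
Total = £17,408.3973

£17,408.40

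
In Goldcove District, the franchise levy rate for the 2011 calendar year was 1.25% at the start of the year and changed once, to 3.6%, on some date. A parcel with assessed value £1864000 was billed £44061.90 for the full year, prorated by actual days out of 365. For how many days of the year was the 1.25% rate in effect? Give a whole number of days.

192 days

Let d = days at the first rate; then 365 − d days at the second rate.
£1864000 × [1.25%·d + 3.6%·(365−d)] / 365 = £44061.90
Solving gives d = 192, so the new rate took effect on 12 July 2011.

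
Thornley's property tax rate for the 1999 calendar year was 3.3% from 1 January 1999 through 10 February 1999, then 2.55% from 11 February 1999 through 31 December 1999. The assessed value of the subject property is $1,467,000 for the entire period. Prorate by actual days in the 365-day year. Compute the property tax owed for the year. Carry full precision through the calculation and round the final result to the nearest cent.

1 January – 10 February 1999: 41 days at 3.3% → $1,467,000 × 3.3% × 41/365 = $5,437.9479
11 February – 31 December 1999: 324 days at 2.55% → $1,467,000 × 2.55% × 324/365 = $33,206.4493
Total = $38,644.3973

$38,644.40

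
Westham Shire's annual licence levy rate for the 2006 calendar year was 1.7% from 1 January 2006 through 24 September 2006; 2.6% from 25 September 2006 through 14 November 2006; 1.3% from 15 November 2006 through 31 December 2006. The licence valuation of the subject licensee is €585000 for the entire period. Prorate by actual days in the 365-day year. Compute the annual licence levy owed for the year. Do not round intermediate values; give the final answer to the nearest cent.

1 January – 24 September 2006: 267 days at 1.7% → €585000 × 1.7% × 267/365 = €7274.8356
25 September – 14 November 2006: 51 days at 2.6% → €585000 × 2.6% × 51/365 = €2125.2329
15 November – 31 December 2006: 47 days at 1.3% → €585000 × 1.3% × 47/365 = €979.2740
Total = €10379.3425

€10379.34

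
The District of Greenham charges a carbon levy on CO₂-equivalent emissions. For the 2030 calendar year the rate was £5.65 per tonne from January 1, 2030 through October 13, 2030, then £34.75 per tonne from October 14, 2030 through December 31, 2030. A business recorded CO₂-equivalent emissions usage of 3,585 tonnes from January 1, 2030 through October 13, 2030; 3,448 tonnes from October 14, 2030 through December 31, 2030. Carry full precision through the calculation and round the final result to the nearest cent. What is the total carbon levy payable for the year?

January 1 – October 13, 2030: 3,585 tonnes at £5.65/tonne → £20,255.25
October 14 – December 31, 2030: 3,448 tonnes at £34.75/tonne → £119,818.00

£140,073.25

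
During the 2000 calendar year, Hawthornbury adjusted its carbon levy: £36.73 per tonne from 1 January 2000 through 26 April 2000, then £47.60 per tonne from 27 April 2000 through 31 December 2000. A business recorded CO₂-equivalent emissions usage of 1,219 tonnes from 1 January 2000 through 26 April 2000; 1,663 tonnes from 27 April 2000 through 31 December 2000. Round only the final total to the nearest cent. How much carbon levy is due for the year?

1 January – 26 April 2000: 1,219 tonnes at £36.73/tonne → £44773.87
27 April – 31 December 2000: 1,663 tonnes at £47.60/tonne → £79158.80

£123932.67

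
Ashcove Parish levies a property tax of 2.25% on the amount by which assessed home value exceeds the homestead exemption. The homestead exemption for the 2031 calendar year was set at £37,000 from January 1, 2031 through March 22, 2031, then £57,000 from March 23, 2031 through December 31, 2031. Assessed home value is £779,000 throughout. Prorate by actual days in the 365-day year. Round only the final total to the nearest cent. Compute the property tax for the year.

£16,344.86

January 1 – March 22, 2031: 81 days, exemption £37,000 → (£779,000 − £37,000) × 2.25% × 81/365 = £3,704.9178
March 23 – December 31, 2031: 284 days, exemption £57,000 → (£779,000 − £57,000) × 2.25% × 284/365 = £12,639.9452
Total = £16,344.8630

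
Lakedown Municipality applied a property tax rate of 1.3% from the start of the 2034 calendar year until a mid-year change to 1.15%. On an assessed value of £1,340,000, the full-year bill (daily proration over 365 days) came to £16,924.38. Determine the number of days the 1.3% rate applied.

Let d = days at the first rate; then 365 − d days at the second rate.
£1,340,000 × [1.3%·d + 1.15%·(365−d)] / 365 = £16,924.38
Solving gives d = 275, so the new rate took effect on October 3, 2034.

275 days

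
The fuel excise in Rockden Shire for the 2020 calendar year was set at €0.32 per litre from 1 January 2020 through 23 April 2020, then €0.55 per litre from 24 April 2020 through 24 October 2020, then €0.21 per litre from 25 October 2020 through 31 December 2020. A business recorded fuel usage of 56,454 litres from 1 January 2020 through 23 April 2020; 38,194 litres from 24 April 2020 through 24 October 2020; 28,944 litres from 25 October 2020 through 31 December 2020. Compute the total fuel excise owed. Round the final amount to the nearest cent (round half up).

€45,150.22

1 January – 23 April 2020: 56,454 litres at €0.32/litre → €18,065.28
24 April – 24 October 2020: 38,194 litres at €0.55/litre → €21,006.70
25 October – 31 December 2020: 28,944 litres at €0.21/litre → €6,078.24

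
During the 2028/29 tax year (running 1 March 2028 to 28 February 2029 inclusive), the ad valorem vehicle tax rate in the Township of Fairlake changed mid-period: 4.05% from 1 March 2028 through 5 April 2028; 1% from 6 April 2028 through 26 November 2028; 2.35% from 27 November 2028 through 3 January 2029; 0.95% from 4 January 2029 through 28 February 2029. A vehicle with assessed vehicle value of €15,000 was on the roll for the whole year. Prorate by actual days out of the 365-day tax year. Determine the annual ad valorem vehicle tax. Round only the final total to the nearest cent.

1 March – 5 April 2028: 36 days at 4.05% → €15,000 × 4.05% × 36/365 = €59.9178
6 April – 26 November 2028: 235 days at 1% → €15,000 × 1% × 235/365 = €96.5753
27 November 2028 – 3 January 2029: 38 days at 2.35% → €15,000 × 2.35% × 38/365 = €36.6986
4 January – 28 February 2029: 56 days at 0.95% → €15,000 × 0.95% × 56/365 = €21.8630
Total = €215.0548

€215.05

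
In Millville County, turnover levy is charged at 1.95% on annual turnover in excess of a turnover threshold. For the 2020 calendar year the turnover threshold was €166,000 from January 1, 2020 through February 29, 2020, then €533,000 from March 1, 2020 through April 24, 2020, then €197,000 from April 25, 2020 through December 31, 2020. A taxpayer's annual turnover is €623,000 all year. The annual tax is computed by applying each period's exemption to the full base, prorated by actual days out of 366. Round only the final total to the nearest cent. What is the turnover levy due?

€7,421.51

January 1 – February 29, 2020: 60 days, exemption €166,000 → (€623,000 − €166,000) × 1.95% × 60/366 = €1,460.9016
March 1 – April 24, 2020: 55 days, exemption €533,000 → (€623,000 − €533,000) × 1.95% × 55/366 = €263.7295
April 25 – December 31, 2020: 251 days, exemption €197,000 → (€623,000 − €197,000) × 1.95% × 251/366 = €5,696.8770
Total = €7,421.5082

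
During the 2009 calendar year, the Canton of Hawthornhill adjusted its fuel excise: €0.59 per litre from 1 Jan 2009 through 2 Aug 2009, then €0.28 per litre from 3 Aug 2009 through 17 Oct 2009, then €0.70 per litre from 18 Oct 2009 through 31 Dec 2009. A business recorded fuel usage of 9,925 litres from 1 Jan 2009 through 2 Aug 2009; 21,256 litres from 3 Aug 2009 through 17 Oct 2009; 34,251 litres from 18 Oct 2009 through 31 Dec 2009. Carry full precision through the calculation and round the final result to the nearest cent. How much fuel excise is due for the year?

1 Jan – 2 Aug 2009: 9,925 litres at €0.59/litre → €5,855.75
3 Aug – 17 Oct 2009: 21,256 litres at €0.28/litre → €5,951.68
18 Oct – 31 Dec 2009: 34,251 litres at €0.70/litre → €23,975.70

€35,783.13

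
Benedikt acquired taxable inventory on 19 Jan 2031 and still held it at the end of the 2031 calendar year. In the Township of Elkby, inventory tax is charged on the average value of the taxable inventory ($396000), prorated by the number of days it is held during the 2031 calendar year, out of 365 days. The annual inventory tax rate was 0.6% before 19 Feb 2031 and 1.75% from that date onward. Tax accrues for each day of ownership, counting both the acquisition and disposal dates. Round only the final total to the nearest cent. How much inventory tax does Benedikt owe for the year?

$6201.47

19 Jan – 18 Feb 2031: 31 days at 0.6% → $396000 × 0.6% × 31/365 = $201.7973
19 Feb – 31 Dec 2031: 316 days at 1.75% → $396000 × 1.75% × 316/365 = $5999.6712
Total = $6201.4685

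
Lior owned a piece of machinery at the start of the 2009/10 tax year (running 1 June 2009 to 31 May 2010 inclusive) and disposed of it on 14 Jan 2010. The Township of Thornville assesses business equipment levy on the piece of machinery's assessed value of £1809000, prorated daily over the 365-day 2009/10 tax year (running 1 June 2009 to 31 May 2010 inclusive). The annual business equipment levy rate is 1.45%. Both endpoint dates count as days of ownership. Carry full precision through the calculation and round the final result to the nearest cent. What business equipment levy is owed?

Days held (1 Jun 2009 – 14 Jan 2010): 228 out of 365
Tax = £1809000 × 1.45% × 228/365 = £16385.0795

£16385.08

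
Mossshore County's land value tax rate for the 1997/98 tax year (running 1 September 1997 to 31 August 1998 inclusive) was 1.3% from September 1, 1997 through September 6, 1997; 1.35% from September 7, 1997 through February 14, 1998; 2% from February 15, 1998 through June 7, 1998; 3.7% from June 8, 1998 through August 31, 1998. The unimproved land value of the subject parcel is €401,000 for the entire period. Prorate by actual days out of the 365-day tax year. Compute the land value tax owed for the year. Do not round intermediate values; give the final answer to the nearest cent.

September 1 – September 6, 1997: 6 days at 1.3% → €401,000 × 1.3% × 6/365 = €85.6932
September 7, 1997 – February 14, 1998: 161 days at 1.35% → €401,000 × 1.35% × 161/365 = €2,387.8726
February 15 – June 7, 1998: 113 days at 2% → €401,000 × 2% × 113/365 = €2,482.9041
June 8 – August 31, 1998: 85 days at 3.7% → €401,000 × 3.7% × 85/365 = €3,455.1918
Total = €8,411.6616

€8,411.66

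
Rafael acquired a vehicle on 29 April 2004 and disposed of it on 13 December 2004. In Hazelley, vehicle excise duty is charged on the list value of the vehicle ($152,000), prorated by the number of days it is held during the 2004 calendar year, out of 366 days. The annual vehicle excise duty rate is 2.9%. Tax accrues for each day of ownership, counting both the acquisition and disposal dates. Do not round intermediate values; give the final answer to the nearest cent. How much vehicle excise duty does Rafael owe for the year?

$2,758.01

Days held (29 April – 13 December 2004): 229 out of 366
Tax = $152,000 × 2.9% × 229/366 = $2,758.0109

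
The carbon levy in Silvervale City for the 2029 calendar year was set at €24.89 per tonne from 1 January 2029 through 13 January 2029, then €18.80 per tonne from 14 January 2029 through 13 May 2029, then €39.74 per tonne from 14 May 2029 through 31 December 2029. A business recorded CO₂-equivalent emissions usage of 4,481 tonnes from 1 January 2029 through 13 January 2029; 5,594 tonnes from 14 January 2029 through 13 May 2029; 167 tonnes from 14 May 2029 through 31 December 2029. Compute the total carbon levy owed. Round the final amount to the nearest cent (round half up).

€223,335.87

1 January – 13 January 2029: 4,481 tonnes at €24.89/tonne → €111,532.09
14 January – 13 May 2029: 5,594 tonnes at €18.80/tonne → €105,167.20
14 May – 31 December 2029: 167 tonnes at €39.74/tonne → €6,636.58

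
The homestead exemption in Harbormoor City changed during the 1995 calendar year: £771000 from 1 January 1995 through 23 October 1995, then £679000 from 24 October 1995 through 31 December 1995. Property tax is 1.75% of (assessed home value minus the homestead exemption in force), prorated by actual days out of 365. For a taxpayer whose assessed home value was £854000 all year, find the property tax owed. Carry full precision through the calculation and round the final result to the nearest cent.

1 January – 23 October 1995: 296 days, exemption £771000 → (£854000 − £771000) × 1.75% × 296/365 = £1177.9178
24 October – 31 December 1995: 69 days, exemption £679000 → (£854000 − £679000) × 1.75% × 69/365 = £578.9384
Total = £1756.8562

£1756.86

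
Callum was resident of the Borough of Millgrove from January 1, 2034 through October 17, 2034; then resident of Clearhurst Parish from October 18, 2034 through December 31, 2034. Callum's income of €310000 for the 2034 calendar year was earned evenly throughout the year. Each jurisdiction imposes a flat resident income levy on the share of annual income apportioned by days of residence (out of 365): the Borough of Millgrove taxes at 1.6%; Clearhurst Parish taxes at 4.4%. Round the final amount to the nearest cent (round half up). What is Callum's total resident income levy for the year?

€6743.56

The Borough of Millgrove, January 1 – October 17, 2034: 290 days → €310000 × 1.6% × 290/365 = €3940.8219
Clearhurst Parish, October 18 – December 31, 2034: 75 days → €310000 × 4.4% × 75/365 = €2802.7397
Total = €6743.5616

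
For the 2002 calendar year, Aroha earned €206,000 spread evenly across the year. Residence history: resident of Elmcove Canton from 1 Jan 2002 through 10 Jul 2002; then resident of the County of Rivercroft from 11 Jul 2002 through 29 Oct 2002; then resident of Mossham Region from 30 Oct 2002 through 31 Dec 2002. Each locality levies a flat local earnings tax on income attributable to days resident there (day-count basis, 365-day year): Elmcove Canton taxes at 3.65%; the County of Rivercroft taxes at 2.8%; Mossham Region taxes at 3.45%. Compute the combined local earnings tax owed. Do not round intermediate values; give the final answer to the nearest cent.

€6,915.39

Elmcove Canton, 1 Jan – 10 Jul 2002: 191 days → €206,000 × 3.65% × 191/365 = €3,934.6000
The County of Rivercroft, 11 Jul – 29 Oct 2002: 111 days → €206,000 × 2.8% × 111/365 = €1,754.1041
Mossham Region, 30 Oct – 31 Dec 2002: 63 days → €206,000 × 3.45% × 63/365 = €1,226.6877
Total = €6,915.3918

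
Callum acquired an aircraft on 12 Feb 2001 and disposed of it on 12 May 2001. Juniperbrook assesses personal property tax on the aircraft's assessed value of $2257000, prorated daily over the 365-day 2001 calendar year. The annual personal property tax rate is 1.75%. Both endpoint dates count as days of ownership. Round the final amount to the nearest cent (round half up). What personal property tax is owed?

$9739.11

Days held (12 Feb – 12 May 2001): 90 out of 365
Tax = $2257000 × 1.75% × 90/365 = $9739.1096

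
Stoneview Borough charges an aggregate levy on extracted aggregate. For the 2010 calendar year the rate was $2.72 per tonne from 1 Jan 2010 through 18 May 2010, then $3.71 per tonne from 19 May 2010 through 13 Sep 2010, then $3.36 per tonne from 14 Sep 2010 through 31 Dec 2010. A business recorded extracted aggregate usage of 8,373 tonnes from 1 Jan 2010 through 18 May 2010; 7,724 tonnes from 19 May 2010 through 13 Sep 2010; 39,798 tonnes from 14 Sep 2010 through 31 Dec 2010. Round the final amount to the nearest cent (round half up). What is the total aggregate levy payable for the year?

1 Jan – 18 May 2010: 8,373 tonnes at $2.72/tonne → $22,774.56
19 May – 13 Sep 2010: 7,724 tonnes at $3.71/tonne → $28,656.04
14 Sep – 31 Dec 2010: 39,798 tonnes at $3.36/tonne → $133,721.28

$185,151.88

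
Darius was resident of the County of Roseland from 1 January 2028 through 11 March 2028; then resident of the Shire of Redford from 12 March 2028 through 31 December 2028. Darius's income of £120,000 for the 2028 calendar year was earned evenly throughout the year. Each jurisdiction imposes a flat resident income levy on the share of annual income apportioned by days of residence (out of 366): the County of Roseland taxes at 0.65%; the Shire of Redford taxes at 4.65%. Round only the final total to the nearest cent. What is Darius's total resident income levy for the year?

£4,648.85

The County of Roseland, 1 January – 11 March 2028: 71 days → £120,000 × 0.65% × 71/366 = £151.3115
The Shire of Redford, 12 March – 31 December 2028: 295 days → £120,000 × 4.65% × 295/366 = £4,497.5410
Total = £4,648.8525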